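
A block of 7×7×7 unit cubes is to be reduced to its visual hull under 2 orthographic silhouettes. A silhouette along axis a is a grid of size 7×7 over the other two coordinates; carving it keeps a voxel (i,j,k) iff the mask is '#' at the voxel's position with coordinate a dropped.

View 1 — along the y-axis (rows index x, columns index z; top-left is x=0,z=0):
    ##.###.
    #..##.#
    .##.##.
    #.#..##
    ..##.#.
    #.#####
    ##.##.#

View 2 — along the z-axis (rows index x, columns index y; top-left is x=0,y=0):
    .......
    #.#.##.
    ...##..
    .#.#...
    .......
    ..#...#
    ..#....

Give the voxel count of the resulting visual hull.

49 voxels

initial block: 7^3 = 343
step 1: project along y, AND mask (31/49) → |grid| = 217
step 2: project along z, AND mask (11/49) → |grid| = 49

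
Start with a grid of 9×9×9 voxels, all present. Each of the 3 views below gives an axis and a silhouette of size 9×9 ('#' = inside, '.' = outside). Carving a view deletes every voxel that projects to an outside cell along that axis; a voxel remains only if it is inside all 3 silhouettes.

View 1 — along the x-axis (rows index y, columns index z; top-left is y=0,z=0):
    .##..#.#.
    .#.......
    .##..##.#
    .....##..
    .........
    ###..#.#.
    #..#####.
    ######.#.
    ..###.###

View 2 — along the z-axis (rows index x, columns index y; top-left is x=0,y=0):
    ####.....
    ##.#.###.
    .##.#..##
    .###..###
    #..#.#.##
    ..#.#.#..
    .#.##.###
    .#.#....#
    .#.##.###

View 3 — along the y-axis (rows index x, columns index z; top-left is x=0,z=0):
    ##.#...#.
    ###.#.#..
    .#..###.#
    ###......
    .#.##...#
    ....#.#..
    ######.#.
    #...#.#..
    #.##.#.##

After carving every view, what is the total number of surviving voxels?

before carving: 729 voxels (9×9×9)
step 1: project along x, AND mask (36/81) → |grid| = 324
step 2: project along z, AND mask (44/81) → |grid| = 171
step 3: project along y, AND mask (39/81) → |grid| = 83

83 voxels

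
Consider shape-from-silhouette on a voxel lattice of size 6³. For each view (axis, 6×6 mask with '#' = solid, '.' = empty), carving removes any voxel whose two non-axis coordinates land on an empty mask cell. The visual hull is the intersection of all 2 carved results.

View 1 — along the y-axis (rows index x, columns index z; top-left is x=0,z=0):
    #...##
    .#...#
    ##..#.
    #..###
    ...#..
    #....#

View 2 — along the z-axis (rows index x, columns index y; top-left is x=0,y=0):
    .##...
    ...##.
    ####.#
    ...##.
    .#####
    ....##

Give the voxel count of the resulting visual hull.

voxel count = 42

start: 6×6×6 = 216 voxels
step 1: project along y, AND mask (15/36) → |grid| = 90
step 2: project along z, AND mask (18/36) → |grid| = 42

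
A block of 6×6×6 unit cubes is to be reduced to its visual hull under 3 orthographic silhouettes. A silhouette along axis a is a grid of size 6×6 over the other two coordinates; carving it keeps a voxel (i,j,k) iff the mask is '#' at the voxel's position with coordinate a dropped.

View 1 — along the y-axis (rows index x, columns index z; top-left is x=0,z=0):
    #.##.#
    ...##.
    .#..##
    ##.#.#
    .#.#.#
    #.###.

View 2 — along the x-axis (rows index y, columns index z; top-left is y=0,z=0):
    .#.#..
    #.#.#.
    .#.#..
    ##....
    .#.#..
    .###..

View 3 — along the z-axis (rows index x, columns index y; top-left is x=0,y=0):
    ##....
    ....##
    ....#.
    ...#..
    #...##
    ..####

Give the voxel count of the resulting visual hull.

full grid |V| = 216
step 1: project along y, AND mask (20/36) → |grid| = 120
step 2: project along x, AND mask (14/36) → |grid| = 48
step 3: project along z, AND mask (13/36) → |grid| = 19

19 voxels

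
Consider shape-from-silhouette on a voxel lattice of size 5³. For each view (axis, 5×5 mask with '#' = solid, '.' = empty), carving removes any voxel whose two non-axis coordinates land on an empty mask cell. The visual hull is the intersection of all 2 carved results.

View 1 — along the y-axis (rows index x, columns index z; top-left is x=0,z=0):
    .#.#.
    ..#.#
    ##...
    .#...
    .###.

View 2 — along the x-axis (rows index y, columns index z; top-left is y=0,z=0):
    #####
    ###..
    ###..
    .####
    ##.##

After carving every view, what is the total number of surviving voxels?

41 voxels

initial block: 5^3 = 125
V1 y: intersect with XZ mask (10 set) -- 50 left
V2 x: intersect with YZ mask (19 set) -- 41 left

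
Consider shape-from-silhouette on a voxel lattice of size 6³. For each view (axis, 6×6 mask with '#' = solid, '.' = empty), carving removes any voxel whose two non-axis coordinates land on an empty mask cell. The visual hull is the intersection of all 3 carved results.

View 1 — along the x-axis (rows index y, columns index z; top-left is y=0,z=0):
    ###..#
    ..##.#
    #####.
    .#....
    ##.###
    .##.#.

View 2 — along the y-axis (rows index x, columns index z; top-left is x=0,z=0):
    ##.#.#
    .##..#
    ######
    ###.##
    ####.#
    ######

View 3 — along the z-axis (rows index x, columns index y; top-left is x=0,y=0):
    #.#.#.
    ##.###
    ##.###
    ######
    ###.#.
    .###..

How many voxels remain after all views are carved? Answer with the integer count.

voxel count = 78

initial block: 6^3 = 216
V1 x: intersect with YZ mask (21 set) -- 126 left
V2 y: intersect with XZ mask (29 set) -- 104 left
V3 z: intersect with XY mask (26 set) -- 78 left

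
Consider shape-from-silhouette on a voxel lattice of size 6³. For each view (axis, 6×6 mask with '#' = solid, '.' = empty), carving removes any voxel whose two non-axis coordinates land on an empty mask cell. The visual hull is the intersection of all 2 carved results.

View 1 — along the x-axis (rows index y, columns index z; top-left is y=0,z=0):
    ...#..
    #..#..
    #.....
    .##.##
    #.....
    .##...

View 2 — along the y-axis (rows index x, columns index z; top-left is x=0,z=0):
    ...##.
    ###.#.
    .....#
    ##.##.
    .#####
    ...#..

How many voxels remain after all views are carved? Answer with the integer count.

initial block: 6^3 = 216
  1. axis=0 (YZ plane), |mask|=11  ⇒  voxels=66
  2. axis=1 (XZ plane), |mask|=17  ⇒  voxels=30

30 voxels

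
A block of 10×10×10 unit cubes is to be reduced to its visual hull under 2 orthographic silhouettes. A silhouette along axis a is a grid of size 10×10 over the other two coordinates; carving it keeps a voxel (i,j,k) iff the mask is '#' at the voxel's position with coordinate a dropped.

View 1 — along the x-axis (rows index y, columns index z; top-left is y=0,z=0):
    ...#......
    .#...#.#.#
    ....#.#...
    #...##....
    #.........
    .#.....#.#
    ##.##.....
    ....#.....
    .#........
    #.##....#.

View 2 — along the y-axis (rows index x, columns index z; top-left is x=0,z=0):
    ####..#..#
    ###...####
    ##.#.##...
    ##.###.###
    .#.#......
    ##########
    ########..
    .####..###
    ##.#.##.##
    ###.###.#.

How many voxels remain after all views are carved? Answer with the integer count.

169 voxels

full grid |V| = 1000
  1. axis=0 (YZ plane), |mask|=24  ⇒  voxels=240
  2. axis=1 (XZ plane), |mask|=67  ⇒  voxels=169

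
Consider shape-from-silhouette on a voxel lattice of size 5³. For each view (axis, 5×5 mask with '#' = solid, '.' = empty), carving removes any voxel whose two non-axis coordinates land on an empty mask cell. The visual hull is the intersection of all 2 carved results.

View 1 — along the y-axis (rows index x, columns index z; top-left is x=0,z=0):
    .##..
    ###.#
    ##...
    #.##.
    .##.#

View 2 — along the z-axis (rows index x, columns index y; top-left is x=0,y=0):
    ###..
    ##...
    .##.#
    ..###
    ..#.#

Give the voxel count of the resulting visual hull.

start: 5×5×5 = 125 voxels
carve view 1 (along y, XZ-mask fill 14/25): 70 voxels remain
carve view 2 (along z, XY-mask fill 13/25): 35 voxels remain

|visual hull| = 35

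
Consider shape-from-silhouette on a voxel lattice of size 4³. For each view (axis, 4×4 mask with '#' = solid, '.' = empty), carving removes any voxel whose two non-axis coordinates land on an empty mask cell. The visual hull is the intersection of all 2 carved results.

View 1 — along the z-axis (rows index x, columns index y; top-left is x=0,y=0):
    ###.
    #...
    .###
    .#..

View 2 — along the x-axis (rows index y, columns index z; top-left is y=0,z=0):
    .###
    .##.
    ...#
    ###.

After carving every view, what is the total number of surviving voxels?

before carving: 64 voxels (4×4×4)
V1 z: intersect with XY mask (8 set) -- 32 left
V2 x: intersect with YZ mask (9 set) -- 17 left

|visual hull| = 17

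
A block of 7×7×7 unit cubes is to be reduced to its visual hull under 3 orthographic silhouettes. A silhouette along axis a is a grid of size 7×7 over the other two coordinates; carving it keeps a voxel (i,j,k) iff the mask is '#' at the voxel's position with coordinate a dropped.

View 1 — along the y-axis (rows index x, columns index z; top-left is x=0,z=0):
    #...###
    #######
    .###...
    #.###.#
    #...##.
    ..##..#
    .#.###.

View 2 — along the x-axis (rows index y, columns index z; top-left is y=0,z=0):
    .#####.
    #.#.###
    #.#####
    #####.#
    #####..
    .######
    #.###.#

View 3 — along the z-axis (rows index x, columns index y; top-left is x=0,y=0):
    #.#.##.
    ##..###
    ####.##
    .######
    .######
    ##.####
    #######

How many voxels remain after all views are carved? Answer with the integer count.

before carving: 343 voxels (7×7×7)
step 1: project along y, AND mask (29/49) → |grid| = 203
step 2: project along x, AND mask (38/49) → |grid| = 161
step 3: project along z, AND mask (40/49) → |grid| = 128

voxel count = 128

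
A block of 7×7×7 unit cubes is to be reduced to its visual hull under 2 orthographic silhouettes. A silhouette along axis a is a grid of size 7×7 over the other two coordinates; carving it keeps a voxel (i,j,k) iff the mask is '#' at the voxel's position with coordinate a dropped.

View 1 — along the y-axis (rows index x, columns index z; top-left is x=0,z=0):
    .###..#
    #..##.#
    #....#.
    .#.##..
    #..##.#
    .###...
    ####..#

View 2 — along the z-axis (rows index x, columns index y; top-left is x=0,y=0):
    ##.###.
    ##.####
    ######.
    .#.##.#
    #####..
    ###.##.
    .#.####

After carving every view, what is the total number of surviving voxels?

voxel count = 128

start: 7×7×7 = 343 voxels
carve view 1 (along y, XZ-mask fill 25/49): 175 voxels remain
carve view 2 (along z, XY-mask fill 36/49): 128 voxels remain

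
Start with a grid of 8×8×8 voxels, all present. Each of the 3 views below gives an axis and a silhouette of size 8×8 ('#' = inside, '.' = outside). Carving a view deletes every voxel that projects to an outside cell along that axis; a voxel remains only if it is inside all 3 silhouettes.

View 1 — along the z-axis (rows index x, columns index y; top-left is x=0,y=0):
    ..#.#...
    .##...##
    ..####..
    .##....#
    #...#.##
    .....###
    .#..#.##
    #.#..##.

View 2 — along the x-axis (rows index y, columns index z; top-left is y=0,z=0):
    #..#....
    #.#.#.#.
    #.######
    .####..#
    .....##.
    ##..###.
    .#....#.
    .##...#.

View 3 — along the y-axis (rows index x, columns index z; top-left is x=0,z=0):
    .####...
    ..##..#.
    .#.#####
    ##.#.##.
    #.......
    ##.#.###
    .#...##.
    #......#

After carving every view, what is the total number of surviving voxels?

remaining voxels: 54

before carving: 512 voxels (8×8×8)
after view 1 [z-axis, 28 of 64 cells solid] → remaining = 224
after view 2 [x-axis, 30 of 64 cells solid] → remaining = 104
after view 3 [y-axis, 30 of 64 cells solid] → remaining = 54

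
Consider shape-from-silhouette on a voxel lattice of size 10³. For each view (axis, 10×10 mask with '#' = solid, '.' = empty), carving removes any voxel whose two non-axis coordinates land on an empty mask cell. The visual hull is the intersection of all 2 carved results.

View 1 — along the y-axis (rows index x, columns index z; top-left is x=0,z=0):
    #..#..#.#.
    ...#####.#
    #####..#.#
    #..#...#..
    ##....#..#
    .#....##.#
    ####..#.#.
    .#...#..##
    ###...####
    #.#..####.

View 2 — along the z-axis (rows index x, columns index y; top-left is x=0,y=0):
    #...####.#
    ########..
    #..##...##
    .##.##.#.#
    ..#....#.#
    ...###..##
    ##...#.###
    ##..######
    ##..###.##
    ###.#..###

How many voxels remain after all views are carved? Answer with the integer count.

remaining voxels: 316

initial block: 10^3 = 1000
V1 y: intersect with XZ mask (51 set) -- 510 left
V2 z: intersect with XY mask (61 set) -- 316 left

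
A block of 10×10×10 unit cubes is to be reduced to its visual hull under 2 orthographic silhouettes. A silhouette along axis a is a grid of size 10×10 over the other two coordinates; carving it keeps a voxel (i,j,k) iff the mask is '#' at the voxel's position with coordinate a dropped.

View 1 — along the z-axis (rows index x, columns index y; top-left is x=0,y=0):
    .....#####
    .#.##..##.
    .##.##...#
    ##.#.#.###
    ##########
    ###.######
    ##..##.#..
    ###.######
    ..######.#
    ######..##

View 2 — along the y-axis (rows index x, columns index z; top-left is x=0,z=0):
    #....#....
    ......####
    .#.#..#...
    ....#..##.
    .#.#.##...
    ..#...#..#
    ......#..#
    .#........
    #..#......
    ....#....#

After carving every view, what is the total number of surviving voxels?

start: 10×10×10 = 1000 voxels
V1 z: intersect with XY mask (70 set) -- 700 left
V2 y: intersect with XZ mask (26 set) -- 182 left

voxel count = 182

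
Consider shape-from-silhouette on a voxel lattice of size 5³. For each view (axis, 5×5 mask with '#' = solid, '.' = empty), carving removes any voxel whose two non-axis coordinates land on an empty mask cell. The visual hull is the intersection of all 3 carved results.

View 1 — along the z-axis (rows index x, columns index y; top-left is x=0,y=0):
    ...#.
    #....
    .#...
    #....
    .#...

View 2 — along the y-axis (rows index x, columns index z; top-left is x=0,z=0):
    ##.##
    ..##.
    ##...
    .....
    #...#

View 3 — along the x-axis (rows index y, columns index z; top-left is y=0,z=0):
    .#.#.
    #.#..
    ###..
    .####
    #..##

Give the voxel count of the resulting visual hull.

before carving: 125 voxels (5×5×5)
carve view 1 (along z, XY-mask fill 5/25): 25 voxels remain
carve view 2 (along y, XZ-mask fill 10/25): 10 voxels remain
carve view 3 (along x, YZ-mask fill 14/25): 6 voxels remain

remaining voxels: 6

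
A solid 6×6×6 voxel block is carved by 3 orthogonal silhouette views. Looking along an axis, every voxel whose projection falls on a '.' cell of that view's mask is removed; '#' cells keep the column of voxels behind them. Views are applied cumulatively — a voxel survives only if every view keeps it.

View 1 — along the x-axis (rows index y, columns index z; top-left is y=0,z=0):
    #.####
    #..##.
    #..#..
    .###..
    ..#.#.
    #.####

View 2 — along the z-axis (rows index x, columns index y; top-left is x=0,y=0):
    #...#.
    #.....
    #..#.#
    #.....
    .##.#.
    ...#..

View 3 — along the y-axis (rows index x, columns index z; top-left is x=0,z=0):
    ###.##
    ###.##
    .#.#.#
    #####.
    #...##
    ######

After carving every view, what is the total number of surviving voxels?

start: 6×6×6 = 216 voxels
V1 x: intersect with YZ mask (20 set) -- 120 left
V2 z: intersect with XY mask (11 set) -- 40 left
V3 y: intersect with XZ mask (27 set) -- 27 left

27 voxels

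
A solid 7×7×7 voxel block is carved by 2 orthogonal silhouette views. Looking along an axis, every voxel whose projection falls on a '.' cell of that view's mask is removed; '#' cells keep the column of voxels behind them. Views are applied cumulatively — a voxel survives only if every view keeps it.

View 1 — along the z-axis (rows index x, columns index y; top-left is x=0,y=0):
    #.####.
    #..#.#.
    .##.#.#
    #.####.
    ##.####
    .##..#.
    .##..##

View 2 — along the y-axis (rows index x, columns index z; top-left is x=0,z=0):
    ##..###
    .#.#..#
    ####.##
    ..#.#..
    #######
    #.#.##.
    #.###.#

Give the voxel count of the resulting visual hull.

before carving: 343 voxels (7×7×7)
[1] z-view keeps 30 columns → grid now 210
[2] y-view keeps 32 columns → grid now 142

remaining voxels: 142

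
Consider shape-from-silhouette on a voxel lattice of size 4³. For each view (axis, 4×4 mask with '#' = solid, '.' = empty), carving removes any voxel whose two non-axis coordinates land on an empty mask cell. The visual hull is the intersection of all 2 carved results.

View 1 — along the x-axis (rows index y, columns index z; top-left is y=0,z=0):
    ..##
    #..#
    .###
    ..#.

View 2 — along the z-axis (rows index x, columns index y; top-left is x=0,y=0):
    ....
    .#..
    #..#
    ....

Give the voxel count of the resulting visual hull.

full grid |V| = 64
step 1: project along x, AND mask (8/16) → |grid| = 32
step 2: project along z, AND mask (3/16) → |grid| = 5

|visual hull| = 5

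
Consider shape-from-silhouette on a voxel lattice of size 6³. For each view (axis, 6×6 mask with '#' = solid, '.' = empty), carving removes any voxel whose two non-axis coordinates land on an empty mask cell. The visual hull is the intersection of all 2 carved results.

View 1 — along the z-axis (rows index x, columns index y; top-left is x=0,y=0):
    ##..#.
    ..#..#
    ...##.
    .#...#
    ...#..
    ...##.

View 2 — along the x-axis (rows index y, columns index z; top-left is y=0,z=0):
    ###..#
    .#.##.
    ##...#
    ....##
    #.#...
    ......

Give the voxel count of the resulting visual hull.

remaining voxels: 25

full grid |V| = 216
[1] z-view keeps 12 columns → grid now 72
[2] x-view keeps 14 columns → grid now 25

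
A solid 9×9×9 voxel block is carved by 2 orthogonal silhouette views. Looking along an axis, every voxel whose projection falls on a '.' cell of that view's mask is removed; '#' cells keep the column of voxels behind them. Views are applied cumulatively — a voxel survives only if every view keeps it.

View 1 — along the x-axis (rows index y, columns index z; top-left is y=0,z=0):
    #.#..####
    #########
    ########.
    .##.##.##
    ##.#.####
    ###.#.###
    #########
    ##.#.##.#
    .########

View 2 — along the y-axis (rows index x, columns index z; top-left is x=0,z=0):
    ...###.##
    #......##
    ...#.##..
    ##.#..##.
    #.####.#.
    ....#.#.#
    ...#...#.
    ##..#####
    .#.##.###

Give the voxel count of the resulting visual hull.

start: 9×9×9 = 729 voxels
after view 1 [x-axis, 66 of 81 cells solid] → remaining = 594
after view 2 [y-axis, 40 of 81 cells solid] → remaining = 293

293 voxels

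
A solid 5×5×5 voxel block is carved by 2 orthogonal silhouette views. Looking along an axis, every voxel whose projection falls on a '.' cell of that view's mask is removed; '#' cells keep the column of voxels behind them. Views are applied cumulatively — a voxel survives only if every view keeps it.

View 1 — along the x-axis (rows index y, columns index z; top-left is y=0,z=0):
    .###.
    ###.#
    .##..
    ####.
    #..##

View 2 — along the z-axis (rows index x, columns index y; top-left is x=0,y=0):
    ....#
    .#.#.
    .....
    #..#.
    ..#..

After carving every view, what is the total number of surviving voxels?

start: 5×5×5 = 125 voxels
after view 1 [x-axis, 16 of 25 cells solid] → remaining = 80
after view 2 [z-axis, 6 of 25 cells solid] → remaining = 20

voxel count = 20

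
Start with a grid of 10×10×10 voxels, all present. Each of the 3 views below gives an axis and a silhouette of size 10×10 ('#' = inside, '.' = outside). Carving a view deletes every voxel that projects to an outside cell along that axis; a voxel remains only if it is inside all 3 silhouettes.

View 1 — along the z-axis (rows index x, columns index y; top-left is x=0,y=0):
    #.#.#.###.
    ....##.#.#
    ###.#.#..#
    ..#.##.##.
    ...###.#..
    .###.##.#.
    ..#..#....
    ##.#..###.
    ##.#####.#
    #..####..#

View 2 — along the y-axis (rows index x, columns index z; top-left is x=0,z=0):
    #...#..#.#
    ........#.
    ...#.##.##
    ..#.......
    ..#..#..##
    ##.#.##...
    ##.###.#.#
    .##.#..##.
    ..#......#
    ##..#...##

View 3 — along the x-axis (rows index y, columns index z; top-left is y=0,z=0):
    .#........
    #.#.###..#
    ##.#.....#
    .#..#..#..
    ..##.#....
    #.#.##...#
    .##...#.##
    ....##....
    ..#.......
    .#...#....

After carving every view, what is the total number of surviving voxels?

start: 10×10×10 = 1000 voxels
  1. axis=2 (XY plane), |mask|=53  ⇒  voxels=530
  2. axis=1 (XZ plane), |mask|=39  ⇒  voxels=199
  3. axis=0 (YZ plane), |mask|=32  ⇒  voxels=71

71 voxels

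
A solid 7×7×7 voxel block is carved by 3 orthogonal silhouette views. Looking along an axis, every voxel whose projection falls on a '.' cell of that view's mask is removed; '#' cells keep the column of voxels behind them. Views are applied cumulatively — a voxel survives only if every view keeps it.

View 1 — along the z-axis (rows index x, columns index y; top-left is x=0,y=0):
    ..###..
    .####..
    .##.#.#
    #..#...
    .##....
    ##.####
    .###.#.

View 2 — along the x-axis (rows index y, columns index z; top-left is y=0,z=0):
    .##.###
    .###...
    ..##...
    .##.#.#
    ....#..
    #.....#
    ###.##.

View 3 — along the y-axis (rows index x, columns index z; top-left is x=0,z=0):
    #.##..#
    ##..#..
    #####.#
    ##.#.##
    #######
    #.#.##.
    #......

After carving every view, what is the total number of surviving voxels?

|visual hull| = 41

initial block: 7^3 = 343
[1] z-view keeps 25 columns → grid now 175
[2] x-view keeps 22 columns → grid now 73
[3] y-view keeps 30 columns → grid now 41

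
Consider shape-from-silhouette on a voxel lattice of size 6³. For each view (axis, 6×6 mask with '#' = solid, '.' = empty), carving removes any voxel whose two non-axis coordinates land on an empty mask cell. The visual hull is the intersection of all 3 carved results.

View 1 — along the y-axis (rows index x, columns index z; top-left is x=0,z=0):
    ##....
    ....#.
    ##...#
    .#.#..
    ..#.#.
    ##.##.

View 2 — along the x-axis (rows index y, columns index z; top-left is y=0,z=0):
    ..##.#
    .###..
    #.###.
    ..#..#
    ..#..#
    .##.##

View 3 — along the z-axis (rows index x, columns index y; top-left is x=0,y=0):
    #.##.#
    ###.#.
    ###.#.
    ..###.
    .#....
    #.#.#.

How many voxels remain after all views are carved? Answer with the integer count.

initial block: 6^3 = 216
V1 y: intersect with XZ mask (14 set) -- 84 left
V2 x: intersect with YZ mask (18 set) -- 33 left
V3 z: intersect with XY mask (19 set) -- 13 left

|visual hull| = 13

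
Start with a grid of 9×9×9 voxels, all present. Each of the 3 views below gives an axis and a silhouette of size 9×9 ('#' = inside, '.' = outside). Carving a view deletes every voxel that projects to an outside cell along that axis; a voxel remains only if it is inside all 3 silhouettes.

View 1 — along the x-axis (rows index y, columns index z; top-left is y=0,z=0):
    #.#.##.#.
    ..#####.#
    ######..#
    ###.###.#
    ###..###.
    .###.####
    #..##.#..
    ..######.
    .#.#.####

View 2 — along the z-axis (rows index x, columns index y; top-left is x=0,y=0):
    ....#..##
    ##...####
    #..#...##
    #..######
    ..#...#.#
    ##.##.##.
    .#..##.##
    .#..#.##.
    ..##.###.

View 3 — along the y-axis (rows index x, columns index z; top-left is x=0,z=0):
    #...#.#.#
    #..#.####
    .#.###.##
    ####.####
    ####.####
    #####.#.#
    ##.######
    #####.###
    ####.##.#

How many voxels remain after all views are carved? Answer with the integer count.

voxel count = 195

start: 9×9×9 = 729 voxels
[1] x-view keeps 54 columns → grid now 486
[2] z-view keeps 43 columns → grid now 252
[3] y-view keeps 62 columns → grid now 195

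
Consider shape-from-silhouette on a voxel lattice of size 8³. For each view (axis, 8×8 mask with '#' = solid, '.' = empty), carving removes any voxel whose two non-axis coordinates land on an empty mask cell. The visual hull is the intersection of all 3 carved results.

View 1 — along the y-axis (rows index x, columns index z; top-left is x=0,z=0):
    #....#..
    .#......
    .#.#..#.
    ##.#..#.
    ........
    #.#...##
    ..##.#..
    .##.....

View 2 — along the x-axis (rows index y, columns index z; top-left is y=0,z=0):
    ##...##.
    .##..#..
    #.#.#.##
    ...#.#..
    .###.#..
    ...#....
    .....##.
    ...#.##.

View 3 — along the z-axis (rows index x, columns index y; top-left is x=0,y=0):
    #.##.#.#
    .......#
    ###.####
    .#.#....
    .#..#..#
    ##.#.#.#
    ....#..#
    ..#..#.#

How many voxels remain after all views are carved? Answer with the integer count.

initial block: 8^3 = 512
V1 y: intersect with XZ mask (19 set) -- 152 left
V2 x: intersect with YZ mask (24 set) -- 64 left
V3 z: intersect with XY mask (28 set) -- 27 left

voxel count = 27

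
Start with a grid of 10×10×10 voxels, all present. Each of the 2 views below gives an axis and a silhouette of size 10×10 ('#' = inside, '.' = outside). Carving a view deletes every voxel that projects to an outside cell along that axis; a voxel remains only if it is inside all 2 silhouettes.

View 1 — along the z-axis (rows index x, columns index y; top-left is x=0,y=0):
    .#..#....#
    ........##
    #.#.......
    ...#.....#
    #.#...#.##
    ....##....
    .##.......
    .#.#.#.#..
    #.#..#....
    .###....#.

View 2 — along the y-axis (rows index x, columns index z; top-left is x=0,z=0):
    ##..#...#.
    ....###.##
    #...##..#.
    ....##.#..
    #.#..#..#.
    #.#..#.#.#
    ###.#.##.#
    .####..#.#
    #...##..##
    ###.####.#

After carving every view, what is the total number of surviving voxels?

|visual hull| = 151

start: 10×10×10 = 1000 voxels
V1 z: intersect with XY mask (29 set) -- 290 left
V2 y: intersect with XZ mask (51 set) -- 151 left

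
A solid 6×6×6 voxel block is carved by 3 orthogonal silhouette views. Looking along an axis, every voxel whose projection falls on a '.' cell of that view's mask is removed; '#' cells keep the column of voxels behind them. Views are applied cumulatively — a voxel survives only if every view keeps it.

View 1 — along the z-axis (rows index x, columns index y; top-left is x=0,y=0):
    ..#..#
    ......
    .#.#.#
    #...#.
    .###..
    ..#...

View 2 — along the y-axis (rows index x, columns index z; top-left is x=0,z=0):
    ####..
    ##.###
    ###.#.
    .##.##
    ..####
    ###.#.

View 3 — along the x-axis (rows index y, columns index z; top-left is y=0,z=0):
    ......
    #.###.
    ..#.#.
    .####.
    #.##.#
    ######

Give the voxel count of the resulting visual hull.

start: 6×6×6 = 216 voxels
[1] z-view keeps 11 columns → grid now 66
[2] y-view keeps 25 columns → grid now 44
[3] x-view keeps 20 columns → grid now 27

voxel count = 27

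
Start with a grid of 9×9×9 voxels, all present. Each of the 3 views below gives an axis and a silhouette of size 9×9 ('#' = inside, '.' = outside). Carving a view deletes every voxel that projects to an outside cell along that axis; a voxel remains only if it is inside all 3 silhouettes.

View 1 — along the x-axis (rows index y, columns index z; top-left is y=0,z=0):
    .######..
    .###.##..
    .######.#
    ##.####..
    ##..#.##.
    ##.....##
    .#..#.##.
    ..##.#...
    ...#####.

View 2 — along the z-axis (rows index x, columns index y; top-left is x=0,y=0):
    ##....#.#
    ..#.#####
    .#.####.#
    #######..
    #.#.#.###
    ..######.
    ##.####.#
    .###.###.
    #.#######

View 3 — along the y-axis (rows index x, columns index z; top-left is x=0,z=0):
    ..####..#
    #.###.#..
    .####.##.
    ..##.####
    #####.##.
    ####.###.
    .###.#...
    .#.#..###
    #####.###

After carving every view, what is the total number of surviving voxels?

remaining voxels: 186

before carving: 729 voxels (9×9×9)
after view 1 [x-axis, 45 of 81 cells solid] → remaining = 405
after view 2 [z-axis, 56 of 81 cells solid] → remaining = 277
after view 3 [y-axis, 53 of 81 cells solid] → remaining = 186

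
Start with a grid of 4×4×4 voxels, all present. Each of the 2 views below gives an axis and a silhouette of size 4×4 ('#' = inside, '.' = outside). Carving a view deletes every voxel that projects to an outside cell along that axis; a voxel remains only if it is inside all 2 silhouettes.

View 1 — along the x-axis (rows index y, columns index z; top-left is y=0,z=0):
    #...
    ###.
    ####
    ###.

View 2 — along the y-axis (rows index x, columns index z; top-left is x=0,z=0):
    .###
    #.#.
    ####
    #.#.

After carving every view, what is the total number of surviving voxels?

start: 4×4×4 = 64 voxels
after view 1 [x-axis, 11 of 16 cells solid] → remaining = 44
after view 2 [y-axis, 11 of 16 cells solid] → remaining = 32

|visual hull| = 32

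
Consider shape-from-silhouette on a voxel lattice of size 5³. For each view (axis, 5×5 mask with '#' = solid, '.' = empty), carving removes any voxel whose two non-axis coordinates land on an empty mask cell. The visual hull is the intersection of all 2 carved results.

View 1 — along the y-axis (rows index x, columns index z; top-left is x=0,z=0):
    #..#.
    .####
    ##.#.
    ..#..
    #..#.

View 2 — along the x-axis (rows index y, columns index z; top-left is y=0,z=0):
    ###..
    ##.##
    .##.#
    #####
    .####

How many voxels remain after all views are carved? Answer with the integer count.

full grid |V| = 125
step 1: project along y, AND mask (12/25) → |grid| = 60
step 2: project along x, AND mask (19/25) → |grid| = 43

|visual hull| = 43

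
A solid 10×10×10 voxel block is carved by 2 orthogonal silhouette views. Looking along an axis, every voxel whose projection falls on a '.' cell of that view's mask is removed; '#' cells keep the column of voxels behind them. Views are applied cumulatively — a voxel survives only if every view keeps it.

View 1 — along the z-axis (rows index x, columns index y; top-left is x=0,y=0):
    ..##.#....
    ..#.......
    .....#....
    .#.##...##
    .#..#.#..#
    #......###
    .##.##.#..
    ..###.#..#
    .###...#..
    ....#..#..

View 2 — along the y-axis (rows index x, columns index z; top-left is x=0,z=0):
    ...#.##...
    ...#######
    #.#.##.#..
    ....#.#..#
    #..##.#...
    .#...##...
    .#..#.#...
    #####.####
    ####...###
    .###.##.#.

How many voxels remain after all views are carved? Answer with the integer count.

start: 10×10×10 = 1000 voxels
after view 1 [z-axis, 34 of 100 cells solid] → remaining = 340
after view 2 [y-axis, 50 of 100 cells solid] → remaining = 164

voxel count = 164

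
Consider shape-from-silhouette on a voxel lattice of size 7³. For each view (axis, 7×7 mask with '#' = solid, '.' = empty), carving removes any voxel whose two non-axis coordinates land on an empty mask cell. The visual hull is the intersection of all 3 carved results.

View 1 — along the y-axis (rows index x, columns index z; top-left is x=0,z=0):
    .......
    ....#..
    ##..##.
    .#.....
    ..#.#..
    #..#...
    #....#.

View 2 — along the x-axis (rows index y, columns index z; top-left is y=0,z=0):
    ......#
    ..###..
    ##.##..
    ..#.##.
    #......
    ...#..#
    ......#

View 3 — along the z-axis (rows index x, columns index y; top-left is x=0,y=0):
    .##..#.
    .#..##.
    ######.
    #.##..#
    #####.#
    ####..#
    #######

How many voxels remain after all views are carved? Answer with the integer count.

|visual hull| = 20

start: 7×7×7 = 343 voxels
step 1: project along y, AND mask (12/49) → |grid| = 84
step 2: project along x, AND mask (15/49) → |grid| = 24
step 3: project along z, AND mask (34/49) → |grid| = 20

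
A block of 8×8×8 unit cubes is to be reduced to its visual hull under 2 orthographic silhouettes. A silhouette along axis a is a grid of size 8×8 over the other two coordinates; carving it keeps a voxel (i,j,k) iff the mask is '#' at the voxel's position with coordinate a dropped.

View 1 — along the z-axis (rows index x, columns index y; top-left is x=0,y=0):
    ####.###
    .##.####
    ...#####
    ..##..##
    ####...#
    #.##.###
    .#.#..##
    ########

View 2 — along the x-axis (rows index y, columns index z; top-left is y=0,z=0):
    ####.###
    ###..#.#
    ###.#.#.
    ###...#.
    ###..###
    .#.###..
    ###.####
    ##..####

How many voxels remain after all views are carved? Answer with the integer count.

start: 8×8×8 = 512 voxels
V1 z: intersect with XY mask (45 set) -- 360 left
V2 x: intersect with YZ mask (44 set) -- 246 left

246 voxels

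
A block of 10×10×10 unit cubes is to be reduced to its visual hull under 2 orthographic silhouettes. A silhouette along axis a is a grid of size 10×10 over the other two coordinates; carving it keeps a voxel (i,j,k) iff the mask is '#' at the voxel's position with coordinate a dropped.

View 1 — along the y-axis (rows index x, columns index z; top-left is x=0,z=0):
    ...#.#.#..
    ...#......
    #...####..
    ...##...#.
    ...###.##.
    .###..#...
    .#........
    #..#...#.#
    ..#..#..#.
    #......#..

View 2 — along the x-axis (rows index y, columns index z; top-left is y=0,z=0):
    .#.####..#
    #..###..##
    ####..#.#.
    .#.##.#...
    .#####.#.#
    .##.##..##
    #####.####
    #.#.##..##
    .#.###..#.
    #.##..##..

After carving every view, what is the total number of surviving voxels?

186 voxels

before carving: 1000 voxels (10×10×10)
  1. axis=1 (XZ plane), |mask|=31  ⇒  voxels=310
  2. axis=0 (YZ plane), |mask|=60  ⇒  voxels=186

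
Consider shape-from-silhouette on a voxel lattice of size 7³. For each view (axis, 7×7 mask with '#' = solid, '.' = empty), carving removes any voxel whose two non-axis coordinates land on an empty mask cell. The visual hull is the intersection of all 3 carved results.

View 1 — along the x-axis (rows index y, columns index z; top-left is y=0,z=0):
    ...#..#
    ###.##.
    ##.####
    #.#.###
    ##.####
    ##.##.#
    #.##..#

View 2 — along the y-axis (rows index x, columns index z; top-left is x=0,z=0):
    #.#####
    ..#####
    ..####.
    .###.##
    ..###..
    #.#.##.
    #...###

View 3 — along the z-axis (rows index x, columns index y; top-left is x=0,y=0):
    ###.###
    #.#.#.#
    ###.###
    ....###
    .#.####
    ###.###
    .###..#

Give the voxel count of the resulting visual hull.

voxel count = 98

before carving: 343 voxels (7×7×7)
after view 1 [x-axis, 33 of 49 cells solid] → remaining = 231
after view 2 [y-axis, 31 of 49 cells solid] → remaining = 143
after view 3 [z-axis, 34 of 49 cells solid] → remaining = 98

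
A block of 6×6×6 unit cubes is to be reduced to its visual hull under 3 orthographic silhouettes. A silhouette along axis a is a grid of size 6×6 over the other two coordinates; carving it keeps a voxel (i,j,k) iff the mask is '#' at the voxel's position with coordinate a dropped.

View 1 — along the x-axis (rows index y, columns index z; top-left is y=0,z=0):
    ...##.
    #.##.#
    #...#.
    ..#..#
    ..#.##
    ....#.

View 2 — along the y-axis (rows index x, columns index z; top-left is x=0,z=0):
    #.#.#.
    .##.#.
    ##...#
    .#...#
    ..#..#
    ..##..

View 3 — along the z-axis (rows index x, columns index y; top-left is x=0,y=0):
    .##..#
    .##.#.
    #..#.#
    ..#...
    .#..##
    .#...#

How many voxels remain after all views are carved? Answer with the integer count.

before carving: 216 voxels (6×6×6)
carve view 1 (along x, YZ-mask fill 14/36): 84 voxels remain
carve view 2 (along y, XZ-mask fill 15/36): 35 voxels remain
carve view 3 (along z, XY-mask fill 15/36): 16 voxels remain

remaining voxels: 16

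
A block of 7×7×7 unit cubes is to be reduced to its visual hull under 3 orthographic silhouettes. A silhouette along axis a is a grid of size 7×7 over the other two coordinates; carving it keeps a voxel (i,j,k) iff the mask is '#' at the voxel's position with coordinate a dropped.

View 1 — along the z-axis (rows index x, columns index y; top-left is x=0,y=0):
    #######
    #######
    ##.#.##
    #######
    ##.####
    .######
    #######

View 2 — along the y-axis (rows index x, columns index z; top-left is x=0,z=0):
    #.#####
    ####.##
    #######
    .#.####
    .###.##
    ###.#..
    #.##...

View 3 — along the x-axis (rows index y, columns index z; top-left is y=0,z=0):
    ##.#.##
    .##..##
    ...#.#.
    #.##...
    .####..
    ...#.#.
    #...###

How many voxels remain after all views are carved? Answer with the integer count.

initial block: 7^3 = 343
step 1: project along z, AND mask (45/49) → |grid| = 315
step 2: project along y, AND mask (36/49) → |grid| = 229
step 3: project along x, AND mask (24/49) → |grid| = 116

remaining voxels: 116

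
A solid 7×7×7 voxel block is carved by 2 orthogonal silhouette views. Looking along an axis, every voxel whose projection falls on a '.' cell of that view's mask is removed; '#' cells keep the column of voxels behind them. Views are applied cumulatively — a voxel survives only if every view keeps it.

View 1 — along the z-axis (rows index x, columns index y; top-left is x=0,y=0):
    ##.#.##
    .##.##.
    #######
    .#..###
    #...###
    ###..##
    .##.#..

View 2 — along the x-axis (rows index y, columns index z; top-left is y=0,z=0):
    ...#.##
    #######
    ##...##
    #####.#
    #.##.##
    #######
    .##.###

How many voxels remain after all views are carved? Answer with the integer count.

|visual hull| = 174

initial block: 7^3 = 343
carve view 1 (along z, XY-mask fill 32/49): 224 voxels remain
carve view 2 (along x, YZ-mask fill 37/49): 174 voxels remain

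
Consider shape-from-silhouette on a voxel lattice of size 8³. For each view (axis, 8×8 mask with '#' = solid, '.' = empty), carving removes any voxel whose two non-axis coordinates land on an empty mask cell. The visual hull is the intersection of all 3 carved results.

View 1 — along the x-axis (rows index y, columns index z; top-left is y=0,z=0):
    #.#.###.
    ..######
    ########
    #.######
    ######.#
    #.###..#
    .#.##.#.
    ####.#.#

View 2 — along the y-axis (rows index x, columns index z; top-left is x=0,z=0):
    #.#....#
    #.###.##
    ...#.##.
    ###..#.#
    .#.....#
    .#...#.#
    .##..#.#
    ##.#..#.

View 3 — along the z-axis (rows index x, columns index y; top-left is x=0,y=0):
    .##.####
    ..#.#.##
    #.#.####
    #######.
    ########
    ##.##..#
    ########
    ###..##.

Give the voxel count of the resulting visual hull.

initial block: 8^3 = 512
[1] x-view keeps 48 columns → grid now 384
[2] y-view keeps 30 columns → grid now 175
[3] z-view keeps 49 columns → grid now 125

remaining voxels: 125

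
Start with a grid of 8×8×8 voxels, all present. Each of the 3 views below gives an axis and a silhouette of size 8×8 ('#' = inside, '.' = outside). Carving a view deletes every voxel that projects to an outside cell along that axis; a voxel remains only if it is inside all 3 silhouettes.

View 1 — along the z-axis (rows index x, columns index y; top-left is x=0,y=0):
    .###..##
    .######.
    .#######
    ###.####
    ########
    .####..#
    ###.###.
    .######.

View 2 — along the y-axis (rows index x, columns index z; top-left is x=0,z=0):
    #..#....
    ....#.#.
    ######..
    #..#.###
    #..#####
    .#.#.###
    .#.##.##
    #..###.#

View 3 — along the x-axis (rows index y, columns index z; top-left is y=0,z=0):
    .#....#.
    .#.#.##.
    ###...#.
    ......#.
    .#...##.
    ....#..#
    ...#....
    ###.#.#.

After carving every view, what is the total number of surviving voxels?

81 voxels

full grid |V| = 512
  1. axis=2 (XY plane), |mask|=50  ⇒  voxels=400
  2. axis=1 (XZ plane), |mask|=36  ⇒  voxels=232
  3. axis=0 (YZ plane), |mask|=22  ⇒  voxels=81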